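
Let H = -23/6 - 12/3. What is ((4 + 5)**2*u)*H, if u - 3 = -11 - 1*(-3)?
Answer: 6345/2 ≈ 3172.5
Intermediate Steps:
H = -47/6 (H = -23*1/6 - 12*1/3 = -23/6 - 4 = -47/6 ≈ -7.8333)
u = -5 (u = 3 + (-11 - 1*(-3)) = 3 + (-11 + 3) = 3 - 8 = -5)
((4 + 5)**2*u)*H = ((4 + 5)**2*(-5))*(-47/6) = (9**2*(-5))*(-47/6) = (81*(-5))*(-47/6) = -405*(-47/6) = 6345/2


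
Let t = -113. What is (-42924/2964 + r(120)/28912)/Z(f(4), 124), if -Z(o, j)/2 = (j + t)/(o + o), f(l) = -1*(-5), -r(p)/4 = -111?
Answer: 9933515/1510652 ≈ 6.5756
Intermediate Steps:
r(p) = 444 (r(p) = -4*(-111) = 444)
f(l) = 5
Z(o, j) = -(-113 + j)/o (Z(o, j) = -2*(j - 113)/(o + o) = -2*(-113 + j)/(2*o) = -2*(-113 + j)*1/(2*o) = -(-113 + j)/o)
(-42924/2964 + r(120)/28912)/Z(f(4), 124) = (-42924/2964 + 444/28912)/(((113 - 1*124)/5)) = (-42924*1/2964 + 444*(1/28912))/(((113 - 124)/5)) = (-3577/247 + 111/7228)/(((⅕)*(-11))) = -1986703/(137332*(-11/5)) = -1986703/137332*(-5/11) = 9933515/1510652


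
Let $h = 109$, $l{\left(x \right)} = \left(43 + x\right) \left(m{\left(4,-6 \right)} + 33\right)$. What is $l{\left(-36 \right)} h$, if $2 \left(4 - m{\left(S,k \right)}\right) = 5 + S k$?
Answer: $\frac{70959}{2} \approx 35480.0$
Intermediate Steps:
$m{\left(S,k \right)} = \frac{3}{2} - \frac{S k}{2}$ ($m{\left(S,k \right)} = 4 - \frac{5 + S k}{2} = 4 - \left(\frac{5}{2} + \frac{S k}{2}\right) = \frac{3}{2} - \frac{S k}{2}$)
$l{\left(x \right)} = \frac{3999}{2} + \frac{93 x}{2}$ ($l{\left(x \right)} = \left(43 + x\right) \left(\left(\frac{3}{2} - 2 \left(-6\right)\right) + 33\right) = \left(43 + x\right) \left(\left(\frac{3}{2} + 12\right) + 33\right) = \left(43 + x\right) \left(\frac{27}{2} + 33\right) = \left(43 + x\right) \frac{93}{2} = \frac{3999}{2} + \frac{93 x}{2}$)
$l{\left(-36 \right)} h = \left(\frac{3999}{2} + \frac{93}{2} \left(-36\right)\right) 109 = \left(\frac{3999}{2} - 1674\right) 109 = \frac{651}{2} \cdot 109 = \frac{70959}{2}$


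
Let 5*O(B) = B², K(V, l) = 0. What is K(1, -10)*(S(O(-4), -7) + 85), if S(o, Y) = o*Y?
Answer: 0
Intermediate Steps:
O(B) = B²/5
S(o, Y) = Y*o
K(1, -10)*(S(O(-4), -7) + 85) = 0*(-7*(-4)²/5 + 85) = 0*(-7*16/5 + 85) = 0*(-112/5 + 85) = 0*(313/5) = 0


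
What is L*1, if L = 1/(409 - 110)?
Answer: 1/299 ≈ 0.0033445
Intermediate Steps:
L = 1/299 ≈ 0.0033445
L*1 = (1/299)*1 = 1/299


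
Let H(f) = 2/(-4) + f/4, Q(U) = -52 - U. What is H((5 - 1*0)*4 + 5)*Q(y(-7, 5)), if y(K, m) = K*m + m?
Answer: -253/2 ≈ -126.50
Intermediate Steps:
y(K, m) = m + K*m
H(f) = -½ + f/4 (H(f) = 2*(-¼) + f*(¼) = -½ + f/4)
H((5 - 1*0)*4 + 5)*Q(y(-7, 5)) = (-½ + ((5 - 1*0)*4 + 5)/4)*(-52 - 5*(1 - 7)) = (-½ + ((5 + 0)*4 + 5)/4)*(-52 - 5*(-6)) = (-½ + (5*4 + 5)/4)*(-52 - 1*(-30)) = (-½ + (20 + 5)/4)*(-52 + 30) = (-½ + (¼)*25)*(-22) = (-½ + 25/4)*(-22) = (23/4)*(-22) = -253/2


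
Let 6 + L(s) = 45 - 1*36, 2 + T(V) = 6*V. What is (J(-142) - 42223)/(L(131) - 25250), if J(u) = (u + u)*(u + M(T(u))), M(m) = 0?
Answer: 1895/25247 ≈ 0.075058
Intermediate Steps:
T(V) = -2 + 6*V
L(s) = 3 (L(s) = -6 + (45 - 1*36) = -6 + (45 - 36) = -6 + 9 = 3)
J(u) = 2*u² (J(u) = (u + u)*(u + 0) = (2*u)*u = 2*u²)
(J(-142) - 42223)/(L(131) - 25250) = (2*(-142)² - 42223)/(3 - 25250) = (2*20164 - 42223)/(-25247) = (40328 - 42223)*(-1/25247) = -1895*(-1/25247) = 1895/25247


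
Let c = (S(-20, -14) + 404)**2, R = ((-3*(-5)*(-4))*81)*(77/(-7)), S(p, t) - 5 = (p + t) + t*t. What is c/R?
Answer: 326041/53460 ≈ 6.0988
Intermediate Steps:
S(p, t) = 5 + p + t + t**2 (S(p, t) = 5 + ((p + t) + t*t) = 5 + ((p + t) + t**2) = 5 + (p + t + t**2) = 5 + p + t + t**2)
R = 53460 (R = ((15*(-4))*81)*(77*(-1/7)) = -60*81*(-11) = -4860*(-11) = 53460)
c = 326041 (c = ((5 - 20 - 14 + (-14)**2) + 404)**2 = ((5 - 20 - 14 + 196) + 404)**2 = (167 + 404)**2 = 571**2 = 326041)
c/R = 326041/53460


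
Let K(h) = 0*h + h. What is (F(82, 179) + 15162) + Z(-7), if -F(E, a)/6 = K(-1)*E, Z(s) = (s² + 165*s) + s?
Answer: 14541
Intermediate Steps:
K(h) = h (K(h) = 0 + h = h)
Z(s) = s² + 166*s
F(E, a) = 6*E (F(E, a) = -(-6)*E = 6*E)
(F(82, 179) + 15162) + Z(-7) = (6*82 + 15162) - 7*(166 - 7) = (492 + 15162) - 7*159 = 15654 - 1113 = 14541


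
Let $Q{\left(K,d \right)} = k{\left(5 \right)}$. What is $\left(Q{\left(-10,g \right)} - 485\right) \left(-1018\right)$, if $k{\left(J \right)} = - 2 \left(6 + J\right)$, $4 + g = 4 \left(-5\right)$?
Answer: $516126$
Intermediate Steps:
$g = -24$ ($g = -4 + 4 \left(-5\right) = -4 - 20 = -24$)
$k{\left(J \right)} = -12 - 2 J$
$Q{\left(K,d \right)} = -22$ ($Q{\left(K,d \right)} = -12 - 10 = -22$)
$\left(Q{\left(-10,g \right)} - 485\right) \left(-1018\right) = \left(-22 - 485\right) \left(-1018\right) = \left(-507\right) \left(-1018\right) = 516126$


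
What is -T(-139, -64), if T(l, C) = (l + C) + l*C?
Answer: -8693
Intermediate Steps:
T(l, C) = C + l + C*l (T(l, C) = (C + l) + C*l = C + l + C*l)
-T(-139, -64) = -(-64 - 139 - 64*(-139)) = -(-64 - 139 + 8896) = -1*8693 = -8693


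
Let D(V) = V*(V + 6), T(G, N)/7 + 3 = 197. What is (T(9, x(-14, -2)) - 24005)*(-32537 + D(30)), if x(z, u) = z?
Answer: 712406679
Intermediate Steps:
T(G, N) = 1358 (T(G, N) = -21 + 7*197 = -21 + 1379 = 1358)
D(V) = V*(6 + V)
(T(9, x(-14, -2)) - 24005)*(-32537 + D(30)) = (1358 - 24005)*(-32537 + 30*(6 + 30)) = -22647*(-32537 + 30*36) = -22647*(-32537 + 1080) = -22647*(-31457) = 712406679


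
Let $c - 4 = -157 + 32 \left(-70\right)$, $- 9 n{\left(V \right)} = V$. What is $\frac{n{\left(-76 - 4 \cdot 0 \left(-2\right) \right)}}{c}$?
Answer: $- \frac{76}{21537} \approx -0.0035288$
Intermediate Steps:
$n{\left(V \right)} = - \frac{V}{9}$
$c = -2393$ ($c = 4 + \left(-157 + 32 \left(-70\right)\right) = 4 - 2397 = -2393$)
$\frac{n{\left(-76 - 4 \cdot 0 \left(-2\right) \right)}}{c} = \frac{\left(- \frac{1}{9}\right) \left(-76 - 4 \cdot 0 \left(-2\right)\right)}{-2393} = - \frac{-76 - 0 \left(-2\right)}{9} \left(- \frac{1}{2393}\right) = - \frac{-76 - 0}{9} \left(- \frac{1}{2393}\right) = - \frac{-76 + 0}{9} \left(- \frac{1}{2393}\right) = \left(- \frac{1}{9}\right) \left(-76\right) \left(- \frac{1}{2393}\right) = \frac{76}{9} \left(- \frac{1}{2393}\right) = - \frac{76}{21537}$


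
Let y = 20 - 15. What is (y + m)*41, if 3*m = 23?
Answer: 1558/3 ≈ 519.33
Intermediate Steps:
m = 23/3 (m = (⅓)*23 = 23/3 ≈ 7.6667)
y = 5
(y + m)*41 = (5 + 23/3)*41 = (38/3)*41 = 1558/3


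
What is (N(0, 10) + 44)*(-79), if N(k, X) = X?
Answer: -4266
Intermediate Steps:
(N(0, 10) + 44)*(-79) = (10 + 44)*(-79) = 54*(-79) = -4266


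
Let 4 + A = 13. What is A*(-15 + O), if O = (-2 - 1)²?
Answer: -54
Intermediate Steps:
O = 9 (O = (-3)² = 9)
A = 9 (A = -4 + 13 = 9)
A*(-15 + O) = 9*(-15 + 9) = 9*(-6) = -54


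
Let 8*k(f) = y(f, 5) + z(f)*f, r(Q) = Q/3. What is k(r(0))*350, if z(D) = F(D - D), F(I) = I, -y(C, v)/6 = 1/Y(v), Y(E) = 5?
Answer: -105/2 ≈ -52.500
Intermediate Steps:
r(Q) = Q/3 (r(Q) = Q*(⅓) = Q/3)
y(C, v) = -6/5
z(D) = 0 (z(D) = D - D = 0)
k(f) = -3/20 (k(f) = (-6/5 + 0*f)/8 = (-6/5 + 0)/8 = (⅛)*(-6/5) = -3/20)
k(r(0))*350 = -3/20*350 = -105/2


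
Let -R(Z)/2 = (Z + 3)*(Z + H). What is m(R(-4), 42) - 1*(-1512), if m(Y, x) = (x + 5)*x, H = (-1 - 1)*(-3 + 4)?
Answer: 3486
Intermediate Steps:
H = -2 (H = -2*1 = -2)
R(Z) = -2*(-2 + Z)*(3 + Z) (R(Z) = -2*(Z + 3)*(Z - 2) = -2*(3 + Z)*(-2 + Z) = -2*(-2 + Z)*(3 + Z))
m(Y, x) = x*(5 + x) (m(Y, x) = (5 + x)*x = x*(5 + x))
m(R(-4), 42) - 1*(-1512) = 42*(5 + 42) - 1*(-1512) = 42*47 + 1512 = 1974 + 1512 = 3486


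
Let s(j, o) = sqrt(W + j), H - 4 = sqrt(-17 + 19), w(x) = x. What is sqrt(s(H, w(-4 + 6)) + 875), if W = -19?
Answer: sqrt(875 + I*sqrt(15 - sqrt(2))) ≈ 29.58 + 0.0623*I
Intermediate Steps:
H = 4 + sqrt(2) (H = 4 + sqrt(-17 + 19) = 4 + sqrt(2) ≈ 5.4142)
s(j, o) = sqrt(-19 + j)
sqrt(s(H, w(-4 + 6)) + 875) = sqrt(sqrt(-19 + (4 + sqrt(2))) + 875) = sqrt(sqrt(-15 + sqrt(2)) + 875) = sqrt(875 + sqrt(-15 + sqrt(2)))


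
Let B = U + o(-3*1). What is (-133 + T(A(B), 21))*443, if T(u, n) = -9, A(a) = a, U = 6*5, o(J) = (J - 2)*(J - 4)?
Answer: -62906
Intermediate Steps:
o(J) = (-4 + J)*(-2 + J) (o(J) = (-2 + J)*(-4 + J) = (-4 + J)*(-2 + J))
U = 30
B = 65 (B = 30 + (8 + (-3*1)² - (-18)) = 30 + (8 + (-3)² - 6*(-3)) = 30 + (8 + 9 + 18) = 30 + 35 = 65)
(-133 + T(A(B), 21))*443 = (-133 - 9)*443 = -142*443 = -62906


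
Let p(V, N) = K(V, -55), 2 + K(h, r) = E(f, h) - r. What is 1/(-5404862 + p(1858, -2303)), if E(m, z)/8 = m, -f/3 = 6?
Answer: -1/5404953 ≈ -1.8502e-7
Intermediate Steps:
f = -18 (f = -3*6 = -18)
E(m, z) = 8*m
K(h, r) = -146 - r (K(h, r) = -2 + (8*(-18) - r) = -2 + (-144 - r) = -146 - r)
p(V, N) = -91 (p(V, N) = -146 - 1*(-55) = -146 + 55 = -91)
1/(-5404862 + p(1858, -2303)) = 1/(-5404862 - 91) = 1/(-5404953) = -1/5404953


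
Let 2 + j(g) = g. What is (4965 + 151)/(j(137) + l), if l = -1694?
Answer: -5116/1559 ≈ -3.2816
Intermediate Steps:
j(g) = -2 + g
(4965 + 151)/(j(137) + l) = (4965 + 151)/((-2 + 137) - 1694) = 5116/(135 - 1694) = 5116/(-1559) = 5116*(-1/1559) = -5116/1559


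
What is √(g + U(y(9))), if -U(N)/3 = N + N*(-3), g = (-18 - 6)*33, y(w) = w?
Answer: 3*I*√82 ≈ 27.166*I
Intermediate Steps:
g = -792 (g = -24*33 = -792)
U(N) = 6*N (U(N) = -3*(N + N*(-3)) = -3*(N - 3*N) = -(-6)*N = 6*N)
√(g + U(y(9))) = √(-792 + 6*9) = √(-792 + 54) = √(-738) = 3*I*√82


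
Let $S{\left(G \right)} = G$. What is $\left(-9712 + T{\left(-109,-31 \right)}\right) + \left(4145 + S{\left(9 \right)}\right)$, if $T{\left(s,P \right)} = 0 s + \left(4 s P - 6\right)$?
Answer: $7952$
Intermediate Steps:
$T{\left(s,P \right)} = -6 + 4 P s$ ($T{\left(s,P \right)} = 0 + \left(4 P s - 6\right) = 0 + \left(-6 + 4 P s\right) = -6 + 4 P s$)
$\left(-9712 + T{\left(-109,-31 \right)}\right) + \left(4145 + S{\left(9 \right)}\right) = \left(-9712 - \left(6 + 124 \left(-109\right)\right)\right) + \left(4145 + 9\right) = \left(-9712 + \left(-6 + 13516\right)\right) + 4154 = \left(-9712 + 13510\right) + 4154 = 3798 + 4154 = 7952$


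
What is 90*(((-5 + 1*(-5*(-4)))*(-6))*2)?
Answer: -16200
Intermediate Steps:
90*(((-5 + 1*(-5*(-4)))*(-6))*2) = 90*(((-5 + 1*20)*(-6))*2) = 90*(((-5 + 20)*(-6))*2) = 90*((15*(-6))*2) = 90*(-90*2) = 90*(-180) = -16200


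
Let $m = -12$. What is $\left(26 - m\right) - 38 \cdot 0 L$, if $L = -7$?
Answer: $38$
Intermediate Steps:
$\left(26 - m\right) - 38 \cdot 0 L = \left(26 - -12\right) - 38 \cdot 0 \left(-7\right) = \left(26 + 12\right) - 0 = 38 + 0 = 38$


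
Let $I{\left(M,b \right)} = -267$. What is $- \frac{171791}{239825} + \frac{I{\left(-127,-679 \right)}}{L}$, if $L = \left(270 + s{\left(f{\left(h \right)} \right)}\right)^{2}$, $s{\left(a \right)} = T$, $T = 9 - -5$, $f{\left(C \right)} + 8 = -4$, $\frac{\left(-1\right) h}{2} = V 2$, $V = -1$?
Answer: $- \frac{13920008171}{19343325200} \approx -0.71963$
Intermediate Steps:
$h = 4$ ($h = - 2 \left(\left(-1\right) 2\right) = \left(-2\right) \left(-2\right) = 4$)
$f{\left(C \right)} = -12$ ($f{\left(C \right)} = -8 - 4 = -12$)
$T = 14$ ($T = 9 + 5 = 14$)
$s{\left(a \right)} = 14$
$L = 80656$ ($L = \left(270 + 14\right)^{2} = 284^{2} = 80656$)
$- \frac{171791}{239825} + \frac{I{\left(-127,-679 \right)}}{L} = - \frac{171791}{239825} - \frac{267}{80656} = - \frac{13920008171}{19343325200}$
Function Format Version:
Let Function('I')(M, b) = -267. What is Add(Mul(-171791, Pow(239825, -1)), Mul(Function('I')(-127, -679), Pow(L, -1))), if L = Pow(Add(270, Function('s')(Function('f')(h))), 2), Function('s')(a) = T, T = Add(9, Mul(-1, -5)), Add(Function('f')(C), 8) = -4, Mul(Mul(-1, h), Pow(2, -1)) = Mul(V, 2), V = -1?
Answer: Rational(-13920008171, 19343325200) ≈ -0.71963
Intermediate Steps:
h = 4 (h = Mul(-2, Mul(-1, 2)) = Mul(-2, -2) = 4)
Function('f')(C) = -12 (Function('f')(C) = Add(-8, -4) = -12)
T = 14 (T = Add(9, 5) = 14)
Function('s')(a) = 14
L = 80656 (L = Pow(Add(270, 14), 2) = Pow(284, 2) = 80656)
Add(Mul(-171791, Pow(239825, -1)), Mul(Function('I')(-127, -679), Pow(L, -1))) = Add(Mul(-171791, Pow(239825, -1)), Mul(-267, Pow(80656, -1))) = Add(Mul(-171791, Rational(1, 239825)), Mul(-267, Rational(1, 80656))) = Add(Rational(-171791, 239825), Rational(-267, 80656)) = Rational(-13920008171, 19343325200)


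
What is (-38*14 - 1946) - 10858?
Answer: -13336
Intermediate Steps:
(-38*14 - 1946) - 10858 = (-532 - 1946) - 10858 = -2478 - 10858 = -13336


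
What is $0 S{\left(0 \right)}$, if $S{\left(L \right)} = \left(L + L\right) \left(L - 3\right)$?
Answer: $0$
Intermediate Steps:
$S{\left(L \right)} = 2 L \left(-3 + L\right)$
$0 S{\left(0 \right)} = 0 \cdot 2 \cdot 0 \left(-3 + 0\right) = 0 \cdot 2 \cdot 0 \left(-3\right) = 0 \cdot 0 = 0$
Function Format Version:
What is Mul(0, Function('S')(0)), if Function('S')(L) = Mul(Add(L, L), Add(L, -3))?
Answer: 0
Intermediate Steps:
Function('S')(L) = Mul(2, L, Add(-3, L)) (Function('S')(L) = Mul(Mul(2, L), Add(-3, L)) = Mul(2, L, Add(-3, L)))
Mul(0, Function('S')(0)) = Mul(0, Mul(2, 0, Add(-3, 0))) = Mul(0, Mul(2, 0, -3)) = Mul(0, 0) = 0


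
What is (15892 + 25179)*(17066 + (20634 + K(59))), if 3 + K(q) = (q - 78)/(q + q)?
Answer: 182693131117/118 ≈ 1.5482e+9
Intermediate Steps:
K(q) = -3 + (-78 + q)/(2*q) (K(q) = -3 + (q - 78)/(q + q) = -3 + (-78 + q)/((2*q)) = -3 + (-78 + q)*(1/(2*q)) = -3 + (-78 + q)/(2*q))
(15892 + 25179)*(17066 + (20634 + K(59))) = (15892 + 25179)*(17066 + (20634 + (-5/2 - 39/59))) = 41071*(17066 + (20634 + (-5/2 - 39*1/59))) = 41071*(17066 + (20634 + (-5/2 - 39/59))) = 41071*(17066 + (20634 - 373/118)) = 41071*(17066 + 2434439/118) = 41071*(4448227/118) = 182693131117/118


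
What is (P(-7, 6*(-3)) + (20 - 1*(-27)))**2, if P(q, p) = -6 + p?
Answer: 529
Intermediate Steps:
(P(-7, 6*(-3)) + (20 - 1*(-27)))**2 = ((-6 + 6*(-3)) + (20 - 1*(-27)))**2 = ((-6 - 18) + (20 + 27))**2 = (-24 + 47)**2 = 23**2 = 529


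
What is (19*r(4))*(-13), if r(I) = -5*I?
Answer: 4940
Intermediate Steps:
(19*r(4))*(-13) = (19*(-5*4))*(-13) = (19*(-20))*(-13) = -380*(-13) = 4940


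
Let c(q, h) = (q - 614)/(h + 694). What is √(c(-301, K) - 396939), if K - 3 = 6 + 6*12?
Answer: 12*I*√66225610/155 ≈ 630.03*I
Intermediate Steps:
K = 81 (K = 3 + (6 + 6*12) = 3 + (6 + 72) = 3 + 78 = 81)
c(q, h) = (-614 + q)/(694 + h)
√(c(-301, K) - 396939) = √((-614 - 301)/(694 + 81) - 396939) = √(-915/775 - 396939) = √((1/775)*(-915) - 396939) = √(-183/155 - 396939) = √(-61525728/155) = 12*I*√66225610/155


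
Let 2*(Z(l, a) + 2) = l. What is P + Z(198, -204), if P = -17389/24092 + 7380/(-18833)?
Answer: 43506003695/453724636 ≈ 95.886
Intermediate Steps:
Z(l, a) = -2 + l/2
P = -505285997/453724636 (P = -17389*1/24092 + 7380*(-1/18833) = -17389/24092 - 7380/18833 = -505285997/453724636 ≈ -1.1136)
P + Z(198, -204) = -505285997/453724636 + (-2 + (½)*198) = -505285997/453724636 + (-2 + 99) = -505285997/453724636 + 97 = 43506003695/453724636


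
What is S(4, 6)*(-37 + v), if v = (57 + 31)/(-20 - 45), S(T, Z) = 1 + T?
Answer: -2493/13 ≈ -191.77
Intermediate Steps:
v = -88/65 (v = 88/(-65) = 88*(-1/65) = -88/65 ≈ -1.3538)
S(4, 6)*(-37 + v) = (1 + 4)*(-37 - 88/65) = 5*(-2493/65) = -2493/13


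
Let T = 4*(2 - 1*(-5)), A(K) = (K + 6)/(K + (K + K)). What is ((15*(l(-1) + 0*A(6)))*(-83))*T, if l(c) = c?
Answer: 34860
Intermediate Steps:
A(K) = (6 + K)/(3*K) (A(K) = (6 + K)/(K + 2*K) = (6 + K)/((3*K)) = (6 + K)*(1/(3*K)) = (6 + K)/(3*K))
T = 28 (T = 4*(2 + 5) = 4*7 = 28)
((15*(l(-1) + 0*A(6)))*(-83))*T = ((15*(-1 + 0*((⅓)*(6 + 6)/6)))*(-83))*28 = ((15*(-1 + 0*((⅓)*(⅙)*12)))*(-83))*28 = ((15*(-1 + 0*(⅔)))*(-83))*28 = ((15*(-1 + 0))*(-83))*28 = ((15*(-1))*(-83))*28 = -15*(-83)*28 = 1245*28 = 34860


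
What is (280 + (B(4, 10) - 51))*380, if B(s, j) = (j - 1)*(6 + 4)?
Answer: 121220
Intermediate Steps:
B(s, j) = -10 + 10*j (B(s, j) = (-1 + j)*10 = -10 + 10*j)
(280 + (B(4, 10) - 51))*380 = (280 + ((-10 + 10*10) - 51))*380 = (280 + ((-10 + 100) - 51))*380 = (280 + (90 - 51))*380 = (280 + 39)*380 = 319*380 = 121220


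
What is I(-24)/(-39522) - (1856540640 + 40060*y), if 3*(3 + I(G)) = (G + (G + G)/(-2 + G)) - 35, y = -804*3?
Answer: -1356330241309250/770679 ≈ -1.7599e+9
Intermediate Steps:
y = -2412
I(G) = -44/3 + G/3 + 2*G/(3*(-2 + G)) (I(G) = -3 + ((G + (G + G)/(-2 + G)) - 35)/3 = -3 + ((G + (2*G)/(-2 + G)) - 35)/3 = -3 + ((G + 2*G/(-2 + G)) - 35)/3 = -3 + (-35 + G + 2*G/(-2 + G))/3 = -3 + (-35/3 + G/3 + 2*G/(3*(-2 + G))) = -44/3 + G/3 + 2*G/(3*(-2 + G)))
I(-24)/(-39522) - (1856540640 + 40060*y) = ((88 + (-24)² - 44*(-24))/(3*(-2 - 24)))/(-39522) - 40060/(1/(46344 - 2412)) = ((⅓)*(88 + 576 + 1056)/(-26))*(-1/39522) - 40060/(1/43932) = ((⅓)*(-1/26)*1720)*(-1/39522) - 40060/1/43932 = -860/39*(-1/39522) - 40060*43932 = 430/770679 - 1759915920 = -1356330241309250/770679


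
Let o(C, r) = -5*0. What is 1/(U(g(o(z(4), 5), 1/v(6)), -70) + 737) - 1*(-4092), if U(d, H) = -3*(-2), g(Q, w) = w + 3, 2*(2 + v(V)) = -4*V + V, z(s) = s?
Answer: 3040357/743 ≈ 4092.0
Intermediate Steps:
v(V) = -2 - 3*V/2 (v(V) = -2 + (-4*V + V)/2 = -2 + (-3*V)/2 = -2 - 3*V/2)
o(C, r) = 0
g(Q, w) = 3 + w
U(d, H) = 6
1/(U(g(o(z(4), 5), 1/v(6)), -70) + 737) - 1*(-4092) = 1/(6 + 737) - 1*(-4092) = 1/743 + 4092 = 3040357/743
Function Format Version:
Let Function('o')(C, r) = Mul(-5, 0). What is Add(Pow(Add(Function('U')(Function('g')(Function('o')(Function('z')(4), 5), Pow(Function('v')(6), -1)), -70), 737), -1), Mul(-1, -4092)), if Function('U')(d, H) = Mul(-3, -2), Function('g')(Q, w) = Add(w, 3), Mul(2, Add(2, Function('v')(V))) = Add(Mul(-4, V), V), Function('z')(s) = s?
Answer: Rational(3040357, 743) ≈ 4092.0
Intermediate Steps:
Function('v')(V) = Add(-2, Mul(Rational(-3, 2), V)) (Function('v')(V) = Add(-2, Mul(Rational(1, 2), Add(Mul(-4, V), V))) = Add(-2, Mul(Rational(1, 2), Mul(-3, V))) = Add(-2, Mul(Rational(-3, 2), V)))
Function('o')(C, r) = 0
Function('g')(Q, w) = Add(3, w)
Function('U')(d, H) = 6
Add(Pow(Add(Function('U')(Function('g')(Function('o')(Function('z')(4), 5), Pow(Function('v')(6), -1)), -70), 737), -1), Mul(-1, -4092)) = Add(Pow(Add(6, 737), -1), Mul(-1, -4092)) = Add(Pow(743, -1), 4092) = Add(Rational(1, 743), 4092) = Rational(3040357, 743)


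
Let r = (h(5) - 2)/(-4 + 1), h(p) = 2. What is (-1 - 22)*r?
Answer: 0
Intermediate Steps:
r = 0 (r = (2 - 2)/(-4 + 1) = 0/(-3) = 0*(-1/3) = 0)
(-1 - 22)*r = (-1 - 22)*0 = -23*0 = 0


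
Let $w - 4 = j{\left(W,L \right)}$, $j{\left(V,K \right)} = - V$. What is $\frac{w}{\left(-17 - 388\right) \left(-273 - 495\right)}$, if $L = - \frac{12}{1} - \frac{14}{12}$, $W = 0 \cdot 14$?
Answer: $\frac{1}{77760} \approx 1.286 \cdot 10^{-5}$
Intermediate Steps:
$W = 0$
$L = - \frac{79}{6}$ ($L = \left(-12\right) 1 - \frac{7}{6} = -12 - \frac{7}{6} = - \frac{79}{6} \approx -13.167$)
$w = 4$ ($w = 4 - 0 = 4 + 0 = 4$)
$\frac{w}{\left(-17 - 388\right) \left(-273 - 495\right)} = \frac{4}{\left(-17 - 388\right) \left(-273 - 495\right)} = \frac{4}{\left(-405\right) \left(-768\right)} = \frac{4}{311040} = 4 \cdot \frac{1}{311040} = \frac{1}{77760}$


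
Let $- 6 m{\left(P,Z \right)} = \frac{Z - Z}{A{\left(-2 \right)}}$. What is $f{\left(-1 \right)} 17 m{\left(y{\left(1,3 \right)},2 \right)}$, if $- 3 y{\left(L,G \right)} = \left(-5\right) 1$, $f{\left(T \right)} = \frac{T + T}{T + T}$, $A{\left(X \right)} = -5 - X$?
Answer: $0$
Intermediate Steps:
$f{\left(T \right)} = 1$ ($f{\left(T \right)} = \frac{2 T}{2 T} = 2 T \frac{1}{2 T} = 1$)
$y{\left(L,G \right)} = \frac{5}{3}$ ($y{\left(L,G \right)} = - \frac{\left(-5\right) 1}{3} = \left(- \frac{1}{3}\right) \left(-5\right) = \frac{5}{3}$)
$m{\left(P,Z \right)} = 0$ ($m{\left(P,Z \right)} = - \frac{\left(Z - Z\right) \frac{1}{-5 - -2}}{6} = - \frac{0 \frac{1}{-5 + 2}}{6} = - \frac{0 \frac{1}{-3}}{6} = - \frac{0 \left(- \frac{1}{3}\right)}{6} = \left(- \frac{1}{6}\right) 0 = 0$)
$f{\left(-1 \right)} 17 m{\left(y{\left(1,3 \right)},2 \right)} = 1 \cdot 17 \cdot 0 = 17 \cdot 0 = 0$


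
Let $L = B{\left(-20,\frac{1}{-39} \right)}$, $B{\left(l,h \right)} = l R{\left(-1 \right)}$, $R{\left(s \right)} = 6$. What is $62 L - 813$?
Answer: $-8253$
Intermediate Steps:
$B{\left(l,h \right)} = 6 l$ ($B{\left(l,h \right)} = l 6 = 6 l$)
$L = -120$ ($L = 6 \left(-20\right) = -120$)
$62 L - 813 = 62 \left(-120\right) - 813 = -7440 - 813 = -8253$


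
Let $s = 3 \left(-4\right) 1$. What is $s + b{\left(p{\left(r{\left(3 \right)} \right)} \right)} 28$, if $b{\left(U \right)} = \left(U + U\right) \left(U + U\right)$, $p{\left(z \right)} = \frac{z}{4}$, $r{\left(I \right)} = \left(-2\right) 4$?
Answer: $436$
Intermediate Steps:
$r{\left(I \right)} = -8$
$p{\left(z \right)} = \frac{z}{4}$ ($p{\left(z \right)} = z \frac{1}{4} = \frac{z}{4}$)
$s = -12$ ($s = \left(-12\right) 1 = -12$)
$b{\left(U \right)} = 4 U^{2}$ ($b{\left(U \right)} = 2 U 2 U = 4 U^{2}$)
$s + b{\left(p{\left(r{\left(3 \right)} \right)} \right)} 28 = -12 + 4 \left(\frac{1}{4} \left(-8\right)\right)^{2} \cdot 28 = -12 + 4 \left(-2\right)^{2} \cdot 28 = -12 + 4 \cdot 4 \cdot 28 = -12 + 16 \cdot 28 = -12 + 448 = 436$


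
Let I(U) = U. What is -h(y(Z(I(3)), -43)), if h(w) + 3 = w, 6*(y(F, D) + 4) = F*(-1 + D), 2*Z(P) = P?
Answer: 18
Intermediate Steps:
Z(P) = P/2
y(F, D) = -4 + F*(-1 + D)/6 (y(F, D) = -4 + (F*(-1 + D))/6 = -4 + F*(-1 + D)/6)
h(w) = -3 + w
-h(y(Z(I(3)), -43)) = -(-3 + (-4 - 3/12 + (⅙)*(-43)*((½)*3))) = -(-3 + (-4 - ⅙*3/2 + (⅙)*(-43)*(3/2))) = -(-3 + (-4 - ¼ - 43/4)) = -(-3 - 15) = -1*(-18) = 18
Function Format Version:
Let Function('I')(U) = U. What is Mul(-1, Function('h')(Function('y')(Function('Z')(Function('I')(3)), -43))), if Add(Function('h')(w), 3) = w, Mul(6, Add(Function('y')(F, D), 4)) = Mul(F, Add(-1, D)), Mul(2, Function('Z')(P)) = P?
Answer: 18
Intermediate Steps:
Function('Z')(P) = Mul(Rational(1, 2), P)
Function('y')(F, D) = Add(-4, Mul(Rational(1, 6), F, Add(-1, D))) (Function('y')(F, D) = Add(-4, Mul(Rational(1, 6), Mul(F, Add(-1, D)))) = Add(-4, Mul(Rational(1, 6), F, Add(-1, D))))
Function('h')(w) = Add(-3, w)
Mul(-1, Function('h')(Function('y')(Function('Z')(Function('I')(3)), -43))) = Mul(-1, Add(-3, Add(-4, Mul(Rational(-1, 6), Mul(Rational(1, 2), 3)), Mul(Rational(1, 6), -43, Mul(Rational(1, 2), 3))))) = Mul(-1, Add(-3, Add(-4, Mul(Rational(-1, 6), Rational(3, 2)), Mul(Rational(1, 6), -43, Rational(3, 2))))) = Mul(-1, Add(-3, Add(-4, Rational(-1, 4), Rational(-43, 4)))) = Mul(-1, Add(-3, -15)) = Mul(-1, -18) = 18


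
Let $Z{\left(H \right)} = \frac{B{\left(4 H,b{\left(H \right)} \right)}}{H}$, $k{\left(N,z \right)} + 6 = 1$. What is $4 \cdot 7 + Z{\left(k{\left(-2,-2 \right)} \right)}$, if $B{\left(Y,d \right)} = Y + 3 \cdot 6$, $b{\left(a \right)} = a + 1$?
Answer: $\frac{142}{5} \approx 28.4$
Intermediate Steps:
$b{\left(a \right)} = 1 + a$
$k{\left(N,z \right)} = -5$ ($k{\left(N,z \right)} = -6 + 1 = -5$)
$B{\left(Y,d \right)} = 18 + Y$ ($B{\left(Y,d \right)} = Y + 18 = 18 + Y$)
$Z{\left(H \right)} = \frac{18 + 4 H}{H}$
$4 \cdot 7 + Z{\left(k{\left(-2,-2 \right)} \right)} = 4 \cdot 7 + \left(4 + \frac{18}{-5}\right) = 28 + \left(4 + 18 \left(- \frac{1}{5}\right)\right) = 28 + \left(4 - \frac{18}{5}\right) = 28 + \frac{2}{5} = \frac{142}{5}$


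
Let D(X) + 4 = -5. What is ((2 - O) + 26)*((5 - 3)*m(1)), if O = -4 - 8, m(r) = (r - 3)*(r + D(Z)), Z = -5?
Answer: 1280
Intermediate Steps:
D(X) = -9 (D(X) = -4 - 5 = -9)
m(r) = (-9 + r)*(-3 + r) (m(r) = (r - 3)*(r - 9) = (-3 + r)*(-9 + r) = (-9 + r)*(-3 + r))
O = -12
((2 - O) + 26)*((5 - 3)*m(1)) = ((2 - 1*(-12)) + 26)*((5 - 3)*(27 + 1² - 12*1)) = ((2 + 12) + 26)*(2*(27 + 1 - 12)) = (14 + 26)*(2*16) = 40*32 = 1280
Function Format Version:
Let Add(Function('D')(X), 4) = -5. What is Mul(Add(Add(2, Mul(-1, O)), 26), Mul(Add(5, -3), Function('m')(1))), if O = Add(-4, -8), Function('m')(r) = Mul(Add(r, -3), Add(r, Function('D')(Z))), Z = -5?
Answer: 1280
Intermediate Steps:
Function('D')(X) = -9 (Function('D')(X) = Add(-4, -5) = -9)
Function('m')(r) = Mul(Add(-9, r), Add(-3, r)) (Function('m')(r) = Mul(Add(r, -3), Add(r, -9)) = Mul(Add(-3, r), Add(-9, r)) = Mul(Add(-9, r), Add(-3, r)))
O = -12
Mul(Add(Add(2, Mul(-1, O)), 26), Mul(Add(5, -3), Function('m')(1))) = Mul(Add(Add(2, Mul(-1, -12)), 26), Mul(Add(5, -3), Add(27, Pow(1, 2), Mul(-12, 1)))) = Mul(Add(Add(2, 12), 26), Mul(2, Add(27, 1, -12))) = Mul(Add(14, 26), Mul(2, 16)) = Mul(40, 32) = 1280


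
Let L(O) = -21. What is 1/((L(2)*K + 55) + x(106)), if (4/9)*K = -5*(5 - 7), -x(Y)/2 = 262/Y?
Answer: -106/44779 ≈ -0.0023672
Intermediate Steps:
x(Y) = -524/Y
K = 45/2 (K = 9*(-5*(5 - 7))/4 = 9*(-5*(-2))/4 = (9/4)*10 = 45/2 ≈ 22.500)
1/((L(2)*K + 55) + x(106)) = 1/((-21*45/2 + 55) - 524/106) = 1/((-945/2 + 55) - 524*1/106) = 1/(-835/2 - 262/53) = 1/(-44779/106) = -106/44779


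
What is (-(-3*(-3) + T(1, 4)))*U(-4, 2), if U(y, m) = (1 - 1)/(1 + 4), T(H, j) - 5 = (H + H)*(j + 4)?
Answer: 0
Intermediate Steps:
T(H, j) = 5 + 2*H*(4 + j) (T(H, j) = 5 + (H + H)*(j + 4) = 5 + (2*H)*(4 + j) = 5 + 2*H*(4 + j))
U(y, m) = 0 (U(y, m) = 0/5 = 0*(1/5) = 0)
(-(-3*(-3) + T(1, 4)))*U(-4, 2) = -(-3*(-3) + (5 + 8*1 + 2*1*4))*0 = -(9 + (5 + 8 + 8))*0 = -(9 + 21)*0 = -1*30*0 = -30*0 = 0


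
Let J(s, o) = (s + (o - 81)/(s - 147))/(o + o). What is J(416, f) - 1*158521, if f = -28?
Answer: -2388072139/15064 ≈ -1.5853e+5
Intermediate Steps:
J(s, o) = (s + (-81 + o)/(-147 + s))/(2*o) (J(s, o) = (s + (-81 + o)/(-147 + s))/((2*o)) = (s + (-81 + o)/(-147 + s))*(1/(2*o)) = (s + (-81 + o)/(-147 + s))/(2*o))
J(416, f) - 1*158521 = (½)*(-81 - 28 + 416² - 147*416)/(-28*(-147 + 416)) - 1*158521 = (½)*(-1/28)*(-81 - 28 + 173056 - 61152)/269 - 158521 = (½)*(-1/28)*(1/269)*111795 - 158521 = -111795/15064 - 158521 = -2388072139/15064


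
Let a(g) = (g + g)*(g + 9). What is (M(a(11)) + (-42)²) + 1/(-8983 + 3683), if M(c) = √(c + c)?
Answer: 9349199/5300 + 4*√55 ≈ 1793.7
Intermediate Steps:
a(g) = 2*g*(9 + g) (a(g) = (2*g)*(9 + g) = 2*g*(9 + g))
M(c) = √2*√c (M(c) = √(2*c) = √2*√c)
(M(a(11)) + (-42)²) + 1/(-8983 + 3683) = (√2*√(2*11*(9 + 11)) + (-42)²) + 1/(-8983 + 3683) = (√2*√(2*11*20) + 1764) + 1/(-5300) = (√2*√440 + 1764) - 1/5300 = (√2*(2*√110) + 1764) - 1/5300 = (4*√55 + 1764) - 1/5300 = (1764 + 4*√55) - 1/5300 = 9349199/5300 + 4*√55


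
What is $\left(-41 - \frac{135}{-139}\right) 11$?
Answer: $- \frac{61204}{139} \approx -440.32$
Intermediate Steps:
$\left(-41 - \frac{135}{-139}\right) 11 = \left(-41 - - \frac{135}{139}\right) 11 = \left(-41 + \frac{135}{139}\right) 11 = \left(- \frac{5564}{139}\right) 11 = - \frac{61204}{139}$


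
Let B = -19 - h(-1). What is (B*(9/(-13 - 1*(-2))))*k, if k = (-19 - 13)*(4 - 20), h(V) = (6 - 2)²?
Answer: 161280/11 ≈ 14662.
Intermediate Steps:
h(V) = 16 (h(V) = 4² = 16)
k = 512 (k = -32*(-16) = 512)
B = -35 (B = -19 - 1*16 = -19 - 16 = -35)
(B*(9/(-13 - 1*(-2))))*k = -315/(-13 - 1*(-2))*512 = -315/(-13 + 2)*512 = -315/(-11)*512 = -315*(-1)/11*512 = -35*(-9/11)*512 = (315/11)*512 = 161280/11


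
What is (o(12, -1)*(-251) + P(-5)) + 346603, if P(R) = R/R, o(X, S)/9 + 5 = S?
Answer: 360158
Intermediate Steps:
o(X, S) = -45 + 9*S
P(R) = 1
(o(12, -1)*(-251) + P(-5)) + 346603 = ((-45 + 9*(-1))*(-251) + 1) + 346603 = ((-45 - 9)*(-251) + 1) + 346603 = (-54*(-251) + 1) + 346603 = (13554 + 1) + 346603 = 13555 + 346603 = 360158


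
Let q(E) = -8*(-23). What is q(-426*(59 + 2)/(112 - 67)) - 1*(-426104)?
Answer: 426288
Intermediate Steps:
q(E) = 184
q(-426*(59 + 2)/(112 - 67)) - 1*(-426104) = 184 - 1*(-426104) = 184 + 426104 = 426288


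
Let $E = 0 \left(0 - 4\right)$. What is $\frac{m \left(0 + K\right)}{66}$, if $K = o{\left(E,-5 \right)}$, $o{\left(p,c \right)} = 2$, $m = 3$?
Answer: $\frac{1}{11} \approx 0.090909$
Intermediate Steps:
$E = 0$ ($E = 0 \left(-4\right) = 0$)
$K = 2$
$\frac{m \left(0 + K\right)}{66} = \frac{3 \left(0 + 2\right)}{66} = 3 \cdot 2 \cdot \frac{1}{66} = 6 \cdot \frac{1}{66} = \frac{1}{11}$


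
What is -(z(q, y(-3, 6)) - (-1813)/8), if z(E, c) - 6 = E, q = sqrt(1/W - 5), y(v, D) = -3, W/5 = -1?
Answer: -1861/8 - I*sqrt(130)/5 ≈ -232.63 - 2.2803*I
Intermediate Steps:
W = -5 (W = 5*(-1) = -5)
q = I*sqrt(130)/5 (q = sqrt(1/(-5) - 5) = sqrt(-1/5 - 5) = sqrt(-26/5) = I*sqrt(130)/5 ≈ 2.2803*I)
z(E, c) = 6 + E
-(z(q, y(-3, 6)) - (-1813)/8) = -((6 + I*sqrt(130)/5) - (-1813)/8) = -((6 + I*sqrt(130)/5) - 49*(-37/8)) = -((6 + I*sqrt(130)/5) + 1813/8) = -(1861/8 + I*sqrt(130)/5) = -1861/8 - I*sqrt(130)/5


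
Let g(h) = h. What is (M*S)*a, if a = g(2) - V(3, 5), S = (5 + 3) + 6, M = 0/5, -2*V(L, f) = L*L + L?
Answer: 0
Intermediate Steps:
V(L, f) = -L/2 - L**2/2 (V(L, f) = -(L*L + L)/2 = -(L**2 + L)/2 = -(L + L**2)/2 = -L/2 - L**2/2)
M = 0 (M = 0*(1/5) = 0)
S = 14 (S = 8 + 6 = 14)
a = 8 (a = 2 - (-1)*3*(1 + 3)/2 = 2 - (-1)*3*4/2 = 2 - 1*(-6) = 2 + 6 = 8)
(M*S)*a = (0*14)*8 = 0*8 = 0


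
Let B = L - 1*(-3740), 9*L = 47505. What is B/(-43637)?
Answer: -27055/130911 ≈ -0.20667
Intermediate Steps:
L = 15835/3 (L = (1/9)*47505 = 15835/3 ≈ 5278.3)
B = 27055/3 (B = 15835/3 - 1*(-3740) = 15835/3 + 3740 = 27055/3 ≈ 9018.3)
B/(-43637) = (27055/3)/(-43637) = (27055/3)*(-1/43637) = -27055/130911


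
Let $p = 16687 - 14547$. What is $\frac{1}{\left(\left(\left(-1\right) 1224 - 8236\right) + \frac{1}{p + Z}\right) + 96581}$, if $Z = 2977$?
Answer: $\frac{5117}{445798158} \approx 1.1478 \cdot 10^{-5}$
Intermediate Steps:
$p = 2140$ ($p = 16687 - 14547 = 2140$)
$\frac{1}{\left(\left(\left(-1\right) 1224 - 8236\right) + \frac{1}{p + Z}\right) + 96581} = \frac{1}{\left(\left(\left(-1\right) 1224 - 8236\right) + \frac{1}{2140 + 2977}\right) + 96581} = \frac{1}{\left(\left(-1224 - 8236\right) + \frac{1}{5117}\right) + 96581} = \frac{1}{\left(-9460 + \frac{1}{5117}\right) + 96581} = \frac{1}{- \frac{48406819}{5117} + 96581} = \frac{1}{\frac{445798158}{5117}} = \frac{5117}{445798158}$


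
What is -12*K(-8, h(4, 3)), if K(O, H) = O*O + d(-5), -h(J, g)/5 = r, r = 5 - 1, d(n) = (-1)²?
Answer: -780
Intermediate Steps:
d(n) = 1
r = 4
h(J, g) = -20 (h(J, g) = -5*4 = -20)
K(O, H) = 1 + O² (K(O, H) = O*O + 1 = O² + 1 = 1 + O²)
-12*K(-8, h(4, 3)) = -12*(1 + (-8)²) = -12*(1 + 64) = -12*65 = -780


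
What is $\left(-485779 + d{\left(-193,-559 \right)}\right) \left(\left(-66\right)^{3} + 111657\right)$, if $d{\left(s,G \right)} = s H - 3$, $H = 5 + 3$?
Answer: $85690916514$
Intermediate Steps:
$H = 8$
$d{\left(s,G \right)} = -3 + 8 s$ ($d{\left(s,G \right)} = s 8 - 3 = 8 s - 3 = -3 + 8 s$)
$\left(-485779 + d{\left(-193,-559 \right)}\right) \left(\left(-66\right)^{3} + 111657\right) = \left(-485779 + \left(-3 + 8 \left(-193\right)\right)\right) \left(\left(-66\right)^{3} + 111657\right) = \left(-485779 - 1547\right) \left(-287496 + 111657\right) = \left(-485779 - 1547\right) \left(-175839\right) = \left(-487326\right) \left(-175839\right) = 85690916514$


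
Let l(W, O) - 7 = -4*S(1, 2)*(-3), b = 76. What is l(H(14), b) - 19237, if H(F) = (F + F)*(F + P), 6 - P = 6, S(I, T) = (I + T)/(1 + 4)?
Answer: -96114/5 ≈ -19223.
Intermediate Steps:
S(I, T) = I/5 + T/5 (S(I, T) = (I + T)/5 = (I + T)*(1/5) = I/5 + T/5)
P = 0 (P = 6 - 1*6 = 6 - 6 = 0)
H(F) = 2*F**2 (H(F) = (F + F)*(F + 0) = (2*F)*F = 2*F**2)
l(W, O) = 71/5 (l(W, O) = 7 - 4*((1/5)*1 + (1/5)*2)*(-3) = 7 - 4*(1/5 + 2/5)*(-3) = 7 - 4*3/5*(-3) = 7 - 12/5*(-3) = 7 + 36/5 = 71/5)
l(H(14), b) - 19237 = 71/5 - 19237 = -96114/5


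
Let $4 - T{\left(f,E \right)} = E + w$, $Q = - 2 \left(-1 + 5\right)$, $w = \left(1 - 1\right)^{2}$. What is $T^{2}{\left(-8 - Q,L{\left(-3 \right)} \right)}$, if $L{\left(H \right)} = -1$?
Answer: $25$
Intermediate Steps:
$w = 0$ ($w = 0^{2} = 0$)
$Q = -8$ ($Q = \left(-2\right) 4 = -8$)
$T{\left(f,E \right)} = 4 - E$ ($T{\left(f,E \right)} = 4 - \left(E + 0\right) = 4 - E$)
$T^{2}{\left(-8 - Q,L{\left(-3 \right)} \right)} = \left(4 - -1\right)^{2} = \left(4 + 1\right)^{2} = 5^{2} = 25$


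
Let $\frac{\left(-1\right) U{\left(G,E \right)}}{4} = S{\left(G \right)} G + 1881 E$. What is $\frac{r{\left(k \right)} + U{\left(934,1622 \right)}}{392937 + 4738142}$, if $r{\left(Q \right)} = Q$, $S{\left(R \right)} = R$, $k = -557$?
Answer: $- \frac{15693909}{5131079} \approx -3.0586$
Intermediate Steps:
$U{\left(G,E \right)} = - 7524 E - 4 G^{2}$ ($U{\left(G,E \right)} = - 4 \left(G G + 1881 E\right) = - 4 \left(G^{2} + 1881 E\right) = - 7524 E - 4 G^{2}$)
$\frac{r{\left(k \right)} + U{\left(934,1622 \right)}}{392937 + 4738142} = \frac{-557 - \left(12203928 + 4 \cdot 934^{2}\right)}{392937 + 4738142} = \frac{-557 - 15693352}{5131079} = \left(-557 - 15693352\right) \frac{1}{5131079} = \left(-15693909\right) \frac{1}{5131079} = - \frac{15693909}{5131079}$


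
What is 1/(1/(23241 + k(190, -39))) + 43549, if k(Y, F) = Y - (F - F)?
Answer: 66980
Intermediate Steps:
k(Y, F) = Y (k(Y, F) = Y - 1*0 = Y + 0 = Y)
1/(1/(23241 + k(190, -39))) + 43549 = 1/(1/(23241 + 190)) + 43549 = 1/(1/23431) + 43549 = 23431 + 43549 = 66980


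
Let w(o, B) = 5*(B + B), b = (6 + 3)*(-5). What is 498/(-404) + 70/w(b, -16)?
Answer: -2699/1616 ≈ -1.6702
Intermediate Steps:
b = -45 (b = 9*(-5) = -45)
w(o, B) = 10*B (w(o, B) = 5*(2*B) = 10*B)
498/(-404) + 70/w(b, -16) = 498/(-404) + 70/((10*(-16))) = 498*(-1/404) + 70/(-160) = -249/202 + 70*(-1/160) = -249/202 - 7/16 = -2699/1616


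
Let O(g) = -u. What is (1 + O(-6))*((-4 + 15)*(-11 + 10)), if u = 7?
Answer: 66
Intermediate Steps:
O(g) = -7 (O(g) = -1*7 = -7)
(1 + O(-6))*((-4 + 15)*(-11 + 10)) = (1 - 7)*((-4 + 15)*(-11 + 10)) = -66*(-1) = -6*(-11) = 66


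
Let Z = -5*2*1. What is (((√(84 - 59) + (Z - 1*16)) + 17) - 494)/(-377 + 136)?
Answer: 498/241 ≈ 2.0664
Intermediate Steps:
Z = -10 (Z = -10*1 = -10)
(((√(84 - 59) + (Z - 1*16)) + 17) - 494)/(-377 + 136) = (((√(84 - 59) + (-10 - 1*16)) + 17) - 494)/(-377 + 136) = (((√25 + (-10 - 16)) + 17) - 494)/(-241) = (((5 - 26) + 17) - 494)*(-1/241) = ((-21 + 17) - 494)*(-1/241) = (-4 - 494)*(-1/241) = -498*(-1/241) = 498/241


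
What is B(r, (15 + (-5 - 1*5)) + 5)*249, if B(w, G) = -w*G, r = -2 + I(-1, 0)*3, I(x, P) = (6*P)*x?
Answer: 4980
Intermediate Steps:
I(x, P) = 6*P*x
r = -2 (r = -2 + (6*0*(-1))*3 = -2 + 0*3 = -2 + 0 = -2)
B(w, G) = -G*w
B(r, (15 + (-5 - 1*5)) + 5)*249 = -1*((15 + (-5 - 1*5)) + 5)*(-2)*249 = -1*((15 + (-5 - 5)) + 5)*(-2)*249 = -1*((15 - 10) + 5)*(-2)*249 = -1*(5 + 5)*(-2)*249 = -1*10*(-2)*249 = 20*249 = 4980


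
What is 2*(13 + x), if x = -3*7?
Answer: -16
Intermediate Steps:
x = -21
2*(13 + x) = 2*(13 - 21) = 2*(-8) = -16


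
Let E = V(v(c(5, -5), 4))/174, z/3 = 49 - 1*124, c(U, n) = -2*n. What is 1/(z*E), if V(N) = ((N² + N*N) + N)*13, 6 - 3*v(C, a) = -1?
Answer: -174/38675 ≈ -0.0044990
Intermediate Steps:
v(C, a) = 7/3 (v(C, a) = 2 - ⅓*(-1) = 2 + ⅓ = 7/3)
V(N) = 13*N + 26*N² (V(N) = ((N² + N²) + N)*13 = (2*N² + N)*13 = (N + 2*N²)*13 = 13*N + 26*N²)
z = -225 (z = 3*(49 - 1*124) = 3*(49 - 124) = 3*(-75) = -225)
E = 1547/1566 (E = (13*(7/3)*(1 + 2*(7/3)))/174 = (13*(7/3)*(1 + 14/3))*(1/174) = (13*(7/3)*(17/3))*(1/174) = (1547/9)*(1/174) = 1547/1566 ≈ 0.98787)
1/(z*E) = 1/(-225*1547/1566) = 1/(-38675/174) = -174/38675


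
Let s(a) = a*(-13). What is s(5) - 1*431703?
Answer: -431768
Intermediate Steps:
s(a) = -13*a
s(5) - 1*431703 = -13*5 - 1*431703 = -65 - 431703 = -431768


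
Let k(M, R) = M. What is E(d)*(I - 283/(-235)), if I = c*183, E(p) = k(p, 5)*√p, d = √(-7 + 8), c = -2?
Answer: -85727/235 ≈ -364.80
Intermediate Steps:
d = 1 (d = √1 = 1)
E(p) = p^(3/2) (E(p) = p*√p = p^(3/2))
I = -366 (I = -2*183 = -366)
E(d)*(I - 283/(-235)) = 1^(3/2)*(-366 - 283/(-235)) = 1*(-366 - 283*(-1/235)) = 1*(-366 + 283/235) = 1*(-85727/235) = -85727/235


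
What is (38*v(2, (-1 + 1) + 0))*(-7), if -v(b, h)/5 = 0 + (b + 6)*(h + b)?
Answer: 21280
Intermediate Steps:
v(b, h) = -5*(6 + b)*(b + h) (v(b, h) = -5*(0 + (b + 6)*(h + b)) = -5*(0 + (6 + b)*(b + h)) = -5*(6 + b)*(b + h))
(38*v(2, (-1 + 1) + 0))*(-7) = (38*(-30*2 - 30*((-1 + 1) + 0) - 5*2**2 - 5*2*((-1 + 1) + 0)))*(-7) = (38*(-60 - 30*(0 + 0) - 5*4 - 5*2*(0 + 0)))*(-7) = (38*(-60 - 30*0 - 20 - 5*2*0))*(-7) = (38*(-60 + 0 - 20 + 0))*(-7) = (38*(-80))*(-7) = -3040*(-7) = 21280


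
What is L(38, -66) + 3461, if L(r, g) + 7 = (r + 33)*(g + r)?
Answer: 1466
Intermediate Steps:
L(r, g) = -7 + (33 + r)*(g + r) (L(r, g) = -7 + (r + 33)*(g + r) = -7 + (33 + r)*(g + r))
L(38, -66) + 3461 = (-7 + 38² + 33*(-66) + 33*38 - 66*38) + 3461 = (-7 + 1444 - 2178 + 1254 - 2508) + 3461 = -1995 + 3461 = 1466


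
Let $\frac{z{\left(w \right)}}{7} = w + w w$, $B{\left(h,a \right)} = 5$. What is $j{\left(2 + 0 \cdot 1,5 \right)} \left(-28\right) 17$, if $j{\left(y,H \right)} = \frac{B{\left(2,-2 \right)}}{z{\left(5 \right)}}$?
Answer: $- \frac{34}{3} \approx -11.333$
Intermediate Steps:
$z{\left(w \right)} = 7 w + 7 w^{2}$ ($z{\left(w \right)} = 7 \left(w + w w\right) = 7 \left(w + w^{2}\right) = 7 w + 7 w^{2}$)
$j{\left(y,H \right)} = \frac{1}{42}$ ($j{\left(y,H \right)} = \frac{5}{7 \cdot 5 \left(1 + 5\right)} = \frac{5}{7 \cdot 5 \cdot 6} = \frac{5}{210} = 5 \cdot \frac{1}{210} = \frac{1}{42}$)
$j{\left(2 + 0 \cdot 1,5 \right)} \left(-28\right) 17 = \frac{1}{42} \left(-28\right) 17 = \left(- \frac{2}{3}\right) 17 = - \frac{34}{3}$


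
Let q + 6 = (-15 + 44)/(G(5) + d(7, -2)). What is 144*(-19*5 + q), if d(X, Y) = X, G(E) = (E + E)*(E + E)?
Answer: -1552032/107 ≈ -14505.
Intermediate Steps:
G(E) = 4*E**2 (G(E) = (2*E)*(2*E) = 4*E**2)
q = -613/107 (q = -6 + (-15 + 44)/(4*5**2 + 7) = -6 + 29/(4*25 + 7) = -6 + 29/(100 + 7) = -6 + 29/107 = -613/107 ≈ -5.7290)
144*(-19*5 + q) = 144*(-19*5 - 613/107) = 144*(-95 - 613/107) = 144*(-10778/107) = -1552032/107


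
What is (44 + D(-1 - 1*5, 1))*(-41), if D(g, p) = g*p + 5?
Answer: -1763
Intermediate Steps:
D(g, p) = 5 + g*p
(44 + D(-1 - 1*5, 1))*(-41) = (44 + (5 + (-1 - 1*5)*1))*(-41) = (44 + (5 + (-1 - 5)*1))*(-41) = (44 + (5 - 6*1))*(-41) = (44 + (5 - 6))*(-41) = (44 - 1)*(-41) = 43*(-41) = -1763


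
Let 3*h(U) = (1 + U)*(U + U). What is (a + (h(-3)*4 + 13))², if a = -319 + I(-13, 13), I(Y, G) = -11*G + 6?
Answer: 182329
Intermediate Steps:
I(Y, G) = 6 - 11*G
h(U) = 2*U*(1 + U)/3 (h(U) = ((1 + U)*(U + U))/3 = ((1 + U)*(2*U))/3 = (2*U*(1 + U))/3 = 2*U*(1 + U)/3)
a = -456 (a = -319 + (6 - 11*13) = -319 + (6 - 143) = -319 - 137 = -456)
(a + (h(-3)*4 + 13))² = (-456 + (((⅔)*(-3)*(1 - 3))*4 + 13))² = (-456 + (((⅔)*(-3)*(-2))*4 + 13))² = (-456 + (4*4 + 13))² = (-456 + (16 + 13))² = (-456 + 29)² = (-427)² = 182329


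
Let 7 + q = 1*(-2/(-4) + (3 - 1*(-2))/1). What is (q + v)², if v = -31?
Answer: 4225/4 ≈ 1056.3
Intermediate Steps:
q = -3/2 (q = -7 + 1*(-2/(-4) + (3 - 1*(-2))/1) = -7 + 1*(-2*(-¼) + (3 + 2)*1) = -7 + 1*(½ + 5*1) = -7 + 1*(½ + 5) = -7 + 1*(11/2) = -7 + 11/2 = -3/2 ≈ -1.5000)
(q + v)² = (-3/2 - 31)² = (-65/2)² = 4225/4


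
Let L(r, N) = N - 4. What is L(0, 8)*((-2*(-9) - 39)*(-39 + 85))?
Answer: -3864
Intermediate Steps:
L(r, N) = -4 + N
L(0, 8)*((-2*(-9) - 39)*(-39 + 85)) = (-4 + 8)*((-2*(-9) - 39)*(-39 + 85)) = 4*((18 - 39)*46) = 4*(-21*46) = 4*(-966) = -3864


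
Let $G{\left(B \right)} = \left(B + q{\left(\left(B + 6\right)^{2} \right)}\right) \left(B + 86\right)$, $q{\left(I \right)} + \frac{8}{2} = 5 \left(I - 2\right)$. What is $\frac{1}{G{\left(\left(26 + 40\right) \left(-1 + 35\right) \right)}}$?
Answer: $\frac{1}{58983320900} \approx 1.6954 \cdot 10^{-11}$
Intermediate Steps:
$q{\left(I \right)} = -14 + 5 I$ ($q{\left(I \right)} = -4 + 5 \left(I - 2\right) = -4 + 5 \left(-2 + I\right) = -4 + \left(-10 + 5 I\right) = -14 + 5 I$)
$G{\left(B \right)} = \left(86 + B\right) \left(-14 + B + 5 \left(6 + B\right)^{2}\right)$ ($G{\left(B \right)} = \left(B + \left(-14 + 5 \left(B + 6\right)^{2}\right)\right) \left(B + 86\right) = \left(B + \left(-14 + 5 \left(6 + B\right)^{2}\right)\right) \left(86 + B\right) = \left(-14 + B + 5 \left(6 + B\right)^{2}\right) \left(86 + B\right) = \left(86 + B\right) \left(-14 + B + 5 \left(6 + B\right)^{2}\right)$)
$\frac{1}{G{\left(\left(26 + 40\right) \left(-1 + 35\right) \right)}} = \frac{1}{14276 + 5 \left(\left(26 + 40\right) \left(-1 + 35\right)\right)^{3} + 491 \left(\left(26 + 40\right) \left(-1 + 35\right)\right)^{2} + 5412 \left(26 + 40\right) \left(-1 + 35\right)} = \frac{1}{14276 + 5 \left(66 \cdot 34\right)^{3} + 491 \left(66 \cdot 34\right)^{2} + 5412 \cdot 66 \cdot 34} = \frac{1}{14276 + 5 \cdot 2244^{3} + 491 \cdot 2244^{2} + 5412 \cdot 2244} = \frac{1}{14276 + 5 \cdot 11299742784 + 491 \cdot 5035536 + 12144528} = \frac{1}{14276 + 56498713920 + 2472448176 + 12144528} = \frac{1}{58983320900}$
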